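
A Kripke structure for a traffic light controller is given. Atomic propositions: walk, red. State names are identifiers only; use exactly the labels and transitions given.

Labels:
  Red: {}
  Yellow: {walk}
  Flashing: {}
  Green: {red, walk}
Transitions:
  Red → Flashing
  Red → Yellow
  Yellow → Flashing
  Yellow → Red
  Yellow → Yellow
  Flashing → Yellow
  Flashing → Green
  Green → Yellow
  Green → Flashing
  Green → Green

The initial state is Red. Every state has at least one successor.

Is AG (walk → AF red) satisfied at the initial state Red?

No

States satisfying walk → AF red: {Red, Flashing, Green}.
States satisfying AG (walk → AF red): ∅.
Yellow is reachable from Red and violates walk → AF red, so AG fails at Red.
Red ∉ Sat(AG (walk → AF red)).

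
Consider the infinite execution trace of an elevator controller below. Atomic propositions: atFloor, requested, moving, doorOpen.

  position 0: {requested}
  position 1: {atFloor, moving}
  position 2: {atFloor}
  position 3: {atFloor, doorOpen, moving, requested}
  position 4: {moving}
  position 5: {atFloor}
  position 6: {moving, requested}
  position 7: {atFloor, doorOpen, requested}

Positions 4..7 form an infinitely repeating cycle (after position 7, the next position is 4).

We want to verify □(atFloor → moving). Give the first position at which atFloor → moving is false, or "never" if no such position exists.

Check atFloor → moving at each position in order: 0 ✓, 1 ✓.
At position 2 the labels are {atFloor}, so atFloor → moving is false there. This is the first violation.

2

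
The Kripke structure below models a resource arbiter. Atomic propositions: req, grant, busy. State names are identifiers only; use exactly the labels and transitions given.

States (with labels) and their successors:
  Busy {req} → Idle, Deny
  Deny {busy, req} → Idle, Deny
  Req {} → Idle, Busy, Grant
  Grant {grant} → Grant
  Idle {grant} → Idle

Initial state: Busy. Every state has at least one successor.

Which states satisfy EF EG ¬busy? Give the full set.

States satisfying EG ¬busy: {Busy, Req, Grant, Idle}.
States satisfying EF EG ¬busy: {Busy, Deny, Req, Grant, Idle}.

{Busy, Deny, Req, Grant, Idle}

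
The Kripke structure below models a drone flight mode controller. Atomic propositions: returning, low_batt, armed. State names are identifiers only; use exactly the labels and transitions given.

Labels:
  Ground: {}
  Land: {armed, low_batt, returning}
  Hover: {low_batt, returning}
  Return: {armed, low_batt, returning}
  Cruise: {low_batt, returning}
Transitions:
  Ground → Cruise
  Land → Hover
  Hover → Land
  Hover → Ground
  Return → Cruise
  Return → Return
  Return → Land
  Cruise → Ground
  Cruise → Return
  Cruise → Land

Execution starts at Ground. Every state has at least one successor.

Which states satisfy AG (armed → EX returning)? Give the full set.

States satisfying armed → EX returning: {Ground, Land, Hover, Return, Cruise}.
States satisfying AG (armed → EX returning): {Ground, Land, Hover, Return, Cruise}.

{Ground, Land, Hover, Return, Cruise}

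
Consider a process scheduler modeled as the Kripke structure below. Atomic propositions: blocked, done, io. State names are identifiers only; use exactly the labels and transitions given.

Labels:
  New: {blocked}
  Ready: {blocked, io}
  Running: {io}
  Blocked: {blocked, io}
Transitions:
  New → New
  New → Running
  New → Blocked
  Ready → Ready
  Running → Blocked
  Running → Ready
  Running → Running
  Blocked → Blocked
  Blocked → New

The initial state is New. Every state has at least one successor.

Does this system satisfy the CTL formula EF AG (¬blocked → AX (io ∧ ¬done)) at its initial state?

Holds

States satisfying AG (¬blocked → AX (io ∧ ¬done)): {New, Ready, Running, Blocked}.
States satisfying EF AG (¬blocked → AX (io ∧ ¬done)): {New, Ready, Running, Blocked}.
Some path from New reaches a state where AG (¬blocked → AX (io ∧ ¬done)) holds.
New ∈ Sat(EF AG (¬blocked → AX (io ∧ ¬done))).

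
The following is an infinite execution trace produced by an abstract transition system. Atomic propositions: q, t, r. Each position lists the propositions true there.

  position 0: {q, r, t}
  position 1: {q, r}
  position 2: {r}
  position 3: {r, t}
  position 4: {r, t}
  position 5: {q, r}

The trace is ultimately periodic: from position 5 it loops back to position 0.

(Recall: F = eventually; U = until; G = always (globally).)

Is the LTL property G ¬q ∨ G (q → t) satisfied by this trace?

Does not hold

¬q must hold at every position from 0 onward. It fails at position 0, so G ¬q is false.
q → t must hold at every position from 0 onward. It fails at position 1, so G (q → t) is false.
Positions where q holds: 0, 1, 5.
Check t at each: 0→ok, 1→fails, 5→fails.
At position 0: G ¬q is false; G (q → t) is false; so G ¬q ∨ G (q → t) is false.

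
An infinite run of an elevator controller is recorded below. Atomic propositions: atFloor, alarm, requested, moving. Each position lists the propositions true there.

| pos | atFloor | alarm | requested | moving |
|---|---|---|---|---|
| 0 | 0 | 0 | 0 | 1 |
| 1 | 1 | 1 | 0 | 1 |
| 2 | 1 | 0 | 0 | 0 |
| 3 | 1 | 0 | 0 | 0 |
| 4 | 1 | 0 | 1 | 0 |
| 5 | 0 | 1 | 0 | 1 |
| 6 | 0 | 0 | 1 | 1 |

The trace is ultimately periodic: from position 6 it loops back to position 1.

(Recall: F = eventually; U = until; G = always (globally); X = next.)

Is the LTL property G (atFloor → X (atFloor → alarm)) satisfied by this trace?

No

atFloor → X (atFloor → alarm) must hold at every position from 0 onward. It fails at position 1, so G (atFloor → X (atFloor → alarm)) is false.
Positions where atFloor holds: 1, 2, 3, 4.
Check X (atFloor → alarm) at each: 1→fails, 2→fails, 3→fails, 4→ok.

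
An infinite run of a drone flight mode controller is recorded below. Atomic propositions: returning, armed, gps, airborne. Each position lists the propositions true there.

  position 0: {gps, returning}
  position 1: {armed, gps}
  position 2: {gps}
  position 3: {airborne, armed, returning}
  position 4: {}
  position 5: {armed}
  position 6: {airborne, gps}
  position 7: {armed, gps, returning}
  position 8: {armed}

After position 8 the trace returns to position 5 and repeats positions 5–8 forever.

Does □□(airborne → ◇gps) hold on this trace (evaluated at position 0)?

□(airborne → ◇gps) holds at every position 0..8, and those are all positions ever visited, so □□(airborne → ◇gps) holds.

Holds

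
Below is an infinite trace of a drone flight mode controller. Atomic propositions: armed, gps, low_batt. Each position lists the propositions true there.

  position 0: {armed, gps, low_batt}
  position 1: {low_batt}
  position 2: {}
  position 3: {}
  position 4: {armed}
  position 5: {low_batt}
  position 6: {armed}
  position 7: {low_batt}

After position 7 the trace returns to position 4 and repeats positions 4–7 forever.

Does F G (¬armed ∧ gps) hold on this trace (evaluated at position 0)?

Does not hold

G (¬armed ∧ gps) is false at every position 0..7, so it never becomes true and F G (¬armed ∧ gps) fails.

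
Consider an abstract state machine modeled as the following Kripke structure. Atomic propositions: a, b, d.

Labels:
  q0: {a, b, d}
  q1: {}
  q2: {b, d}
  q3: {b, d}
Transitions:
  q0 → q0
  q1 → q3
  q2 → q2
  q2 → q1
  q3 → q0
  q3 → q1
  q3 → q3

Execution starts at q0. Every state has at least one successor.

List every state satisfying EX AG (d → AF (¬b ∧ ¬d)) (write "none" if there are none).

States satisfying AG (d → AF (¬b ∧ ¬d)): ∅.
States satisfying EX AG (d → AF (¬b ∧ ¬d)): ∅.

none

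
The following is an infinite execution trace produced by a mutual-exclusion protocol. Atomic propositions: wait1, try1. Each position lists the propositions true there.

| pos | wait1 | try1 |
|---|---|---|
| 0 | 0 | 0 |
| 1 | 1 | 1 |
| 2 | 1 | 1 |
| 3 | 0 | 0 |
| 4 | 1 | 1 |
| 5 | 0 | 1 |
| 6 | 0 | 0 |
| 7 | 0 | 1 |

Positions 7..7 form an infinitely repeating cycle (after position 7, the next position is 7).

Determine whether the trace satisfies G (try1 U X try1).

Holds

try1 U X try1 holds at every position 0..7, and those are all positions ever visited, so G (try1 U X try1) holds.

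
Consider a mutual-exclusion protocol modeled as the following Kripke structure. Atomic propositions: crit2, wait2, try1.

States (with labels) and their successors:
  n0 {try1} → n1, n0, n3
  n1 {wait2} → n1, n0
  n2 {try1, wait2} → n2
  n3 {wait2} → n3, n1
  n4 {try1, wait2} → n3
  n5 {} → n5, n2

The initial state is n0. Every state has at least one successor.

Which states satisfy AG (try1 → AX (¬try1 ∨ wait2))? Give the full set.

{n2, n5}

States satisfying try1 → AX (¬try1 ∨ wait2): {n1, n2, n3, n4, n5}.
States satisfying AG (try1 → AX (¬try1 ∨ wait2)): {n2, n5}.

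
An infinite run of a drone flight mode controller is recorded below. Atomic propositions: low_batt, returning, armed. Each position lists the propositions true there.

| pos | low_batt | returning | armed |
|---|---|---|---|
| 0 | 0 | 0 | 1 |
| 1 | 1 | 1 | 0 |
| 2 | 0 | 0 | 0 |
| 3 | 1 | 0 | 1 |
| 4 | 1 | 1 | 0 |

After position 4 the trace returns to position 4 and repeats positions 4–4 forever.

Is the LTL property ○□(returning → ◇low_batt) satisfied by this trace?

Satisfied

The position after 0 is 1; □(returning → ◇low_batt) is true there.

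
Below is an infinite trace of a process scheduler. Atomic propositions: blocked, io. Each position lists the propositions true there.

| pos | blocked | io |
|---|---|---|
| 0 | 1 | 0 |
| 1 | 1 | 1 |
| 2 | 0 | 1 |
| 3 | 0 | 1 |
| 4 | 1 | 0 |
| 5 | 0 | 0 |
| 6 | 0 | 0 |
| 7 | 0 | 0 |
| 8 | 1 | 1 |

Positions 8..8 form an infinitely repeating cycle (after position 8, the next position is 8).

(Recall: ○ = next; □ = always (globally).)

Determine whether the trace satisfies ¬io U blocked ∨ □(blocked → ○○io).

Yes

Walking from position 0: blocked first holds at position 0, and ¬io holds at every earlier position along the way, so ¬io U blocked holds.
blocked → ○○io must hold at every position from 0 onward. It fails at position 4, so □(blocked → ○○io) is false.
Positions where blocked holds: 0, 1, 4, 8.
Check ○○io at each: 0→ok, 1→ok, 4→fails, 8→ok.
At position 0: ¬io U blocked is true; □(blocked → ○○io) is false; so ¬io U blocked ∨ □(blocked → ○○io) is true.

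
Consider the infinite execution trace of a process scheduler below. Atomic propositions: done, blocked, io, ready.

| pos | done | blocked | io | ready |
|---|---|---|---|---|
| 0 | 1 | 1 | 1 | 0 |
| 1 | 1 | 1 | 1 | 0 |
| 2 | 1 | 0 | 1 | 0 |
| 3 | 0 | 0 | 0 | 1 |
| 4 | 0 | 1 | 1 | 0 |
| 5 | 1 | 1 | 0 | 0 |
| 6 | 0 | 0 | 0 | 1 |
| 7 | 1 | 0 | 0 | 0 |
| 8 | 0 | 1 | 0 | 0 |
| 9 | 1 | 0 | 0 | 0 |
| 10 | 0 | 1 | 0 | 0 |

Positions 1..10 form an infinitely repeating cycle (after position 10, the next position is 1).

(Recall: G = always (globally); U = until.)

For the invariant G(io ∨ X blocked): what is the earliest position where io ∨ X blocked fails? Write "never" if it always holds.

Check io ∨ X blocked at each position in order: 0 ✓, 1 ✓, 2 ✓, 3 ✓, 4 ✓.
At position 5 the labels are {blocked, done} and the next position 6 has {ready}, so io ∨ X blocked is false there. This is the first violation.

5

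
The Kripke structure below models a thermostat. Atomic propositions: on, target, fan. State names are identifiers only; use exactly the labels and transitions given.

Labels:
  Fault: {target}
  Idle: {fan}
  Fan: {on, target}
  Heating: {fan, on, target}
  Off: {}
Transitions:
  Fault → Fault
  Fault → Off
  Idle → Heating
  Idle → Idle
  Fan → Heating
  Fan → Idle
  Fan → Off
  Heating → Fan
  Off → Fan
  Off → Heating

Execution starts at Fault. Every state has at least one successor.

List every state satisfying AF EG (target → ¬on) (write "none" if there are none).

States satisfying EG (target → ¬on): {Fault, Idle}.
States satisfying AF EG (target → ¬on): {Fault, Idle}.

{Fault, Idle}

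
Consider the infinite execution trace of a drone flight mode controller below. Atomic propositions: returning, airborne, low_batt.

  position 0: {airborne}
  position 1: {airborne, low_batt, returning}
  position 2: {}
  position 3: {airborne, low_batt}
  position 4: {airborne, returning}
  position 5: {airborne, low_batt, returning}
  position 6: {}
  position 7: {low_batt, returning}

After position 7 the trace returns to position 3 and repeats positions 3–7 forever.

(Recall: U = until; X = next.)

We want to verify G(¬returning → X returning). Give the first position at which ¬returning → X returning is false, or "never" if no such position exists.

Check ¬returning → X returning at each position in order: 0 ✓, 1 ✓.
At position 2 the labels are {} and the next position 3 has {airborne, low_batt}, so ¬returning → X returning is false there. This is the first violation.

2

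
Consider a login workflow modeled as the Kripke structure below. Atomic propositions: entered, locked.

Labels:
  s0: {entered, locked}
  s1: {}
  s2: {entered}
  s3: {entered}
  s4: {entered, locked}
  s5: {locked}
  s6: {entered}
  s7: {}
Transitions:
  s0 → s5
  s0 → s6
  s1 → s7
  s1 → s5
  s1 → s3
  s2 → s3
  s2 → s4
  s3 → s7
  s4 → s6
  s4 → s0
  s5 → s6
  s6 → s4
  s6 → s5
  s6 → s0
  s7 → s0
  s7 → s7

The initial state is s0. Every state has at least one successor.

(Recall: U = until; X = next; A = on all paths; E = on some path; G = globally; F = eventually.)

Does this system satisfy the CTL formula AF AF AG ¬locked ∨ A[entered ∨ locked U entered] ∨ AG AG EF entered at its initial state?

States satisfying AF AG ¬locked: ∅.
States satisfying AF AF AG ¬locked: ∅.
States satisfying entered ∨ locked: {s0, s2, s3, s4, s5, s6}.
States satisfying entered: {s0, s2, s3, s4, s6}.
States satisfying A[entered ∨ locked U entered]: {s0, s2, s3, s4, s5, s6}.
States satisfying AG EF entered: {s0, s1, s2, s3, s4, s5, s6, s7}.
States satisfying AG AG EF entered: {s0, s1, s2, s3, s4, s5, s6, s7}.
States satisfying A[entered ∨ locked U entered] ∨ AG AG EF entered: {s0, s1, s2, s3, s4, s5, s6, s7}.
States satisfying AF AF AG ¬locked ∨ A[entered ∨ locked U entered] ∨ AG AG EF entered: {s0, s1, s2, s3, s4, s5, s6, s7}.
s0 ∈ Sat(AF AF AG ¬locked ∨ A[entered ∨ locked U entered] ∨ AG AG EF entered).

Satisfied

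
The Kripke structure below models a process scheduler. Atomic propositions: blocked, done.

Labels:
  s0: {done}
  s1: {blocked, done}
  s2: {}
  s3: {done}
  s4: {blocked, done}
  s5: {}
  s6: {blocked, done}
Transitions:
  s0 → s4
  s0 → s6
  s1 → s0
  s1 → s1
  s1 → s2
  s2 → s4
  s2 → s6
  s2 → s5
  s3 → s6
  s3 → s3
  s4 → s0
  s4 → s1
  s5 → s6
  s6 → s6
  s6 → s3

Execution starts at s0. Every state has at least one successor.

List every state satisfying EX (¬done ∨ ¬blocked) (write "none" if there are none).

States satisfying ¬done ∨ ¬blocked: {s0, s2, s3, s5}.
States satisfying EX (¬done ∨ ¬blocked): {s1, s2, s3, s4, s6}.

{s1, s2, s3, s4, s6}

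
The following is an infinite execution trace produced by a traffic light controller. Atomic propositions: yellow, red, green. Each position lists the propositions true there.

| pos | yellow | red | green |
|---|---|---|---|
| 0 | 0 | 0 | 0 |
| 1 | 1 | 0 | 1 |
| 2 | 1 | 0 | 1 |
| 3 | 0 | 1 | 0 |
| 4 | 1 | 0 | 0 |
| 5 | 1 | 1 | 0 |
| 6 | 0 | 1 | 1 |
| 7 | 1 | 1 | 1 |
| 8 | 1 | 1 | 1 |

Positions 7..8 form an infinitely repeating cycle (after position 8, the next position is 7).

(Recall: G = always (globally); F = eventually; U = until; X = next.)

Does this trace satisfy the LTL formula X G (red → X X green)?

Does not hold

The position after 0 is 1; G (red → X X green) is false there.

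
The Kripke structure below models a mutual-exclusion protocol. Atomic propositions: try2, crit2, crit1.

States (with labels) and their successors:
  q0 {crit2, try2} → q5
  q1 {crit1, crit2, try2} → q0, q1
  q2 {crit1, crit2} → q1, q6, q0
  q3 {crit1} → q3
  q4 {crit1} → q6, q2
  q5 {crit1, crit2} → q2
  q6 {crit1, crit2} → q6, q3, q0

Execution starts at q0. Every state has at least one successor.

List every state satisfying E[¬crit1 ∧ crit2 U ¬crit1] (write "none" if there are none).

{q0}

States satisfying ¬crit1 ∧ crit2: {q0}.
States satisfying ¬crit1: {q0}.
States satisfying E[¬crit1 ∧ crit2 U ¬crit1]: {q0}.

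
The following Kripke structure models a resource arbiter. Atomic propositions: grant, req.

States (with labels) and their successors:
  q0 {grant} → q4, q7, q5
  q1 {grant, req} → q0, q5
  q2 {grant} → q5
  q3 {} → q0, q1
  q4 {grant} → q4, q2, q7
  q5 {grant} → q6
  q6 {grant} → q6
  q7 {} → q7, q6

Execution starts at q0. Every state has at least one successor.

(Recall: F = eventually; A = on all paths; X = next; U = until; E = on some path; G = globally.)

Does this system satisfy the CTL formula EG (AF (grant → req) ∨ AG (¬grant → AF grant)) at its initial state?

States satisfying AF (grant → req) ∨ AG (¬grant → AF grant): {q1, q2, q3, q5, q6, q7}.
States satisfying EG (AF (grant → req) ∨ AG (¬grant → AF grant)): {q1, q2, q3, q5, q6, q7}.
No suitable path/successor from q0 witnesses the formula.
q0 ∉ Sat(EG (AF (grant → req) ∨ AG (¬grant → AF grant))).

Does not hold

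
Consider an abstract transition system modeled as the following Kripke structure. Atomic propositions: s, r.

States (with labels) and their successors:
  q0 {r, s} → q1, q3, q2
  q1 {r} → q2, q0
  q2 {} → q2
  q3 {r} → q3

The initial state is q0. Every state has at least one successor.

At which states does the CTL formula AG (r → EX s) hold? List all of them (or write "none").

{q2}

States satisfying r → EX s: {q1, q2}.
States satisfying AG (r → EX s): {q2}.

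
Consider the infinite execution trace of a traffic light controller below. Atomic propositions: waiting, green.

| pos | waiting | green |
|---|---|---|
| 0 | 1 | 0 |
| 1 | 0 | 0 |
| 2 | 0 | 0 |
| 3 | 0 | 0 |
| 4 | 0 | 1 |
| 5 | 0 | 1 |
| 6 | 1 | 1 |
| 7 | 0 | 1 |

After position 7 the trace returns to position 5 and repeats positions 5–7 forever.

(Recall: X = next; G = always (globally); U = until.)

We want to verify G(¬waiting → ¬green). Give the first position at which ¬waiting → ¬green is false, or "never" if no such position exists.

4

Check ¬waiting → ¬green at each position in order: 0 ✓, 1 ✓, 2 ✓, 3 ✓.
At position 4 the labels are {green}, so ¬waiting → ¬green is false there. This is the first violation.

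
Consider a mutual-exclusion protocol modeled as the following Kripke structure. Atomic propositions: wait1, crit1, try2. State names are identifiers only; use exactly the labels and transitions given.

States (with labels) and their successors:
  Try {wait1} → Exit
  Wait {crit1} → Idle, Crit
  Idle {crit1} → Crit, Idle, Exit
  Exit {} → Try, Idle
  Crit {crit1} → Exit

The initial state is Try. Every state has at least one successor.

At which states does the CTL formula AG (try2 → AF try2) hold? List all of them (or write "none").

States satisfying try2 → AF try2: {Try, Wait, Idle, Exit, Crit}.
States satisfying AG (try2 → AF try2): {Try, Wait, Idle, Exit, Crit}.

{Try, Wait, Idle, Exit, Crit}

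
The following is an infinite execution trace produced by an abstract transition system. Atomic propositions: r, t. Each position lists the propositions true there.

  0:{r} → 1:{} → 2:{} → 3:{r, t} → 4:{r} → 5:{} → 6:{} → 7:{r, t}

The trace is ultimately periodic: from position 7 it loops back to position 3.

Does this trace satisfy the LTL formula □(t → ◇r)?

Satisfied

t → ◇r holds at every position 0..7, and those are all positions ever visited, so □(t → ◇r) holds.
Positions where t holds: 3, 7.
Check ◇r at each: 3→ok, 7→ok.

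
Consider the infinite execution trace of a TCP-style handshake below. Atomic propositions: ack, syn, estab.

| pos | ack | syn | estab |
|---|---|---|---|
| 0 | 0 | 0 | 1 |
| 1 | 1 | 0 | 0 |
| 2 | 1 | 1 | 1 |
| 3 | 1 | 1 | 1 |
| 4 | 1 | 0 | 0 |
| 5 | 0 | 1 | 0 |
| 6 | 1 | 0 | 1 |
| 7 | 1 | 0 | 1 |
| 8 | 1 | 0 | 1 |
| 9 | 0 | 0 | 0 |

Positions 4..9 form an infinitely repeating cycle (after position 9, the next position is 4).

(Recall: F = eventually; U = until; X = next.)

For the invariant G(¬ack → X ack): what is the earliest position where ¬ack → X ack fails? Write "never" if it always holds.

never

¬ack → X ack holds at every position 0..9, and those are all the positions the trace ever visits, so the invariant G(¬ack → X ack) is never violated.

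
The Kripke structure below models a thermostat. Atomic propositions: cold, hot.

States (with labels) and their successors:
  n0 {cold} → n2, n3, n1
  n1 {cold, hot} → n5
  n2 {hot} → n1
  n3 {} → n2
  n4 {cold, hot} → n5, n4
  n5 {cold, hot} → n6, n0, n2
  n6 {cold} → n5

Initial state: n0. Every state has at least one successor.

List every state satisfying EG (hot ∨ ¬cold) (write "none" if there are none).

States satisfying hot ∨ ¬cold: {n1, n2, n3, n4, n5}.
States satisfying EG (hot ∨ ¬cold): {n1, n2, n3, n4, n5}.

{n1, n2, n3, n4, n5}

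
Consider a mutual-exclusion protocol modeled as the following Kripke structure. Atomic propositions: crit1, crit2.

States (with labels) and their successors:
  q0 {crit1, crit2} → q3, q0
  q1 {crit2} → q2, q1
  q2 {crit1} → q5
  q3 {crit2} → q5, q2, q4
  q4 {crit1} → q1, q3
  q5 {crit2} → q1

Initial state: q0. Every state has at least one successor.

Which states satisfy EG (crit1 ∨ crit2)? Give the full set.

States satisfying crit1 ∨ crit2: {q0, q1, q2, q3, q4, q5}.
States satisfying EG (crit1 ∨ crit2): {q0, q1, q2, q3, q4, q5}.

{q0, q1, q2, q3, q4, q5}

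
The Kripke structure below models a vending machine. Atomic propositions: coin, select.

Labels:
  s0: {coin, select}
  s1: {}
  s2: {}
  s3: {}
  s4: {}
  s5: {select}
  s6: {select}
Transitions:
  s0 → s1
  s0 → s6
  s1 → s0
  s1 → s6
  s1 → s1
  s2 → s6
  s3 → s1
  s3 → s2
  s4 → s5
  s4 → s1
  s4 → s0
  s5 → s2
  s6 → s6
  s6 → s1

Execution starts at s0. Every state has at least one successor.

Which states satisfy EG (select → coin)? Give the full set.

States satisfying select → coin: {s0, s1, s2, s3, s4}.
States satisfying EG (select → coin): {s0, s1, s3, s4}.

{s0, s1, s3, s4}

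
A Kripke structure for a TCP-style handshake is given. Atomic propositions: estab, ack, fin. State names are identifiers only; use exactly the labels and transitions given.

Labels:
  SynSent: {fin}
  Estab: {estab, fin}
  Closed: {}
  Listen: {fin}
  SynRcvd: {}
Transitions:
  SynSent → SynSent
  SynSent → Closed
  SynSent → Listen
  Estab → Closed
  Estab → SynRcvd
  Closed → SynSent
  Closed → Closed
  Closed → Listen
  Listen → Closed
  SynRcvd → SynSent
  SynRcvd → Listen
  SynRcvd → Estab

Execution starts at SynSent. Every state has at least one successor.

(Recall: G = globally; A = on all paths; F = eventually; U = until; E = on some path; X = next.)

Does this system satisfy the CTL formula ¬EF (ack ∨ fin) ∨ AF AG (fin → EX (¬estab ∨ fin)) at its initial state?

States satisfying ack ∨ fin: {SynSent, Estab, Listen}.
States satisfying EF (ack ∨ fin): {SynSent, Estab, Closed, Listen, SynRcvd}.
States satisfying ¬EF (ack ∨ fin): ∅.
States satisfying AG (fin → EX (¬estab ∨ fin)): {SynSent, Estab, Closed, Listen, SynRcvd}.
States satisfying AF AG (fin → EX (¬estab ∨ fin)): {SynSent, Estab, Closed, Listen, SynRcvd}.
States satisfying ¬EF (ack ∨ fin) ∨ AF AG (fin → EX (¬estab ∨ fin)): {SynSent, Estab, Closed, Listen, SynRcvd}.
SynSent ∈ Sat(¬EF (ack ∨ fin) ∨ AF AG (fin → EX (¬estab ∨ fin))).

Yes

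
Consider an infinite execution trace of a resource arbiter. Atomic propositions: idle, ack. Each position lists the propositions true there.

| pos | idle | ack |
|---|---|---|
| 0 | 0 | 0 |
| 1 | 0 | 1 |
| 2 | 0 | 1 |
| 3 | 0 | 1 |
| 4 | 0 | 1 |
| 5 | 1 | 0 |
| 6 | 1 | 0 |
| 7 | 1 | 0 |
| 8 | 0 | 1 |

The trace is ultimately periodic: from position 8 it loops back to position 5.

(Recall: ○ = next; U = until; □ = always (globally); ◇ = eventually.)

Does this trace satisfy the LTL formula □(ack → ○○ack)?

ack → ○○ack must hold at every position from 0 onward. It fails at position 3, so □(ack → ○○ack) is false.
Positions where ack holds: 1, 2, 3, 4, 8.
Check ○○ack at each: 1→ok, 2→ok, 3→fails, 4→fails, 8→fails.

Does not hold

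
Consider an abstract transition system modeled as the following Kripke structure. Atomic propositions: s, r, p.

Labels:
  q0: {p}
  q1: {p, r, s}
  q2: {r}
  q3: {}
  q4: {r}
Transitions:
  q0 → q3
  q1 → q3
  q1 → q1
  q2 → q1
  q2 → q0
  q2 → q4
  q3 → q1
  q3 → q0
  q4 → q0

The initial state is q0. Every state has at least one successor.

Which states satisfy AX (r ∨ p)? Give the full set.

{q2, q3, q4}

States satisfying r ∨ p: {q0, q1, q2, q4}.
States satisfying AX (r ∨ p): {q2, q3, q4}.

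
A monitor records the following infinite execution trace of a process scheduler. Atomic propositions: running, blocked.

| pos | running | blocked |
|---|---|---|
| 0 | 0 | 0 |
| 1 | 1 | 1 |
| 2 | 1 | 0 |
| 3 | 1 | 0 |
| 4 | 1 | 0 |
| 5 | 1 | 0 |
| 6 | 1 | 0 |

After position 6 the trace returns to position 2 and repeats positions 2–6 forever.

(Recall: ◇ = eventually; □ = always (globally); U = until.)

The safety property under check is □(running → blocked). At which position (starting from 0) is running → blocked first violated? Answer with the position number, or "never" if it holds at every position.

2

Check running → blocked at each position in order: 0 ✓, 1 ✓.
At position 2 the labels are {running}, so running → blocked is false there. This is the first violation.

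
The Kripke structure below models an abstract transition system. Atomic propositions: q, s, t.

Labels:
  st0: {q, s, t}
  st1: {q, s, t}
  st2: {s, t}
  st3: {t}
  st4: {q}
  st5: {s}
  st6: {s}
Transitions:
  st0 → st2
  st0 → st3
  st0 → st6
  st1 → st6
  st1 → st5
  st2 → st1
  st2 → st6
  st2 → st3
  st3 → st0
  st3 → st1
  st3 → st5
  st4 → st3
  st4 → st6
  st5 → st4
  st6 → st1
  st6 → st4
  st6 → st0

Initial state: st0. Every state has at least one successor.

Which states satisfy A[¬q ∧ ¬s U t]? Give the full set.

{st0, st1, st2, st3}

States satisfying ¬q ∧ ¬s: {st3}.
States satisfying t: {st0, st1, st2, st3}.
States satisfying A[¬q ∧ ¬s U t]: {st0, st1, st2, st3}.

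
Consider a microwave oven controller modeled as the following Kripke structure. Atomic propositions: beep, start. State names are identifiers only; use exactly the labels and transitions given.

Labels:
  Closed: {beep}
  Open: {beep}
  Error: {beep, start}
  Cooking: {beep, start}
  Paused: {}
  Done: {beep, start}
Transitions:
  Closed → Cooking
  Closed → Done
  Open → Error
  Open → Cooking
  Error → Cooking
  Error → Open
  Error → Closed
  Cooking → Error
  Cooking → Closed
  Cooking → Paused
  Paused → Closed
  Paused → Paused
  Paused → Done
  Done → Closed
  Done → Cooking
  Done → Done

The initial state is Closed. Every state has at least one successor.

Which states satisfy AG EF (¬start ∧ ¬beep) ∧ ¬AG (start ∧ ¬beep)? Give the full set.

States satisfying EF (¬start ∧ ¬beep): {Closed, Open, Error, Cooking, Paused, Done}.
States satisfying AG EF (¬start ∧ ¬beep): {Closed, Open, Error, Cooking, Paused, Done}.
States satisfying start ∧ ¬beep: ∅.
States satisfying AG (start ∧ ¬beep): ∅.
States satisfying ¬AG (start ∧ ¬beep): {Closed, Open, Error, Cooking, Paused, Done}.
States satisfying AG EF (¬start ∧ ¬beep) ∧ ¬AG (start ∧ ¬beep): {Closed, Open, Error, Cooking, Paused, Done}.

{Closed, Open, Error, Cooking, Paused, Done}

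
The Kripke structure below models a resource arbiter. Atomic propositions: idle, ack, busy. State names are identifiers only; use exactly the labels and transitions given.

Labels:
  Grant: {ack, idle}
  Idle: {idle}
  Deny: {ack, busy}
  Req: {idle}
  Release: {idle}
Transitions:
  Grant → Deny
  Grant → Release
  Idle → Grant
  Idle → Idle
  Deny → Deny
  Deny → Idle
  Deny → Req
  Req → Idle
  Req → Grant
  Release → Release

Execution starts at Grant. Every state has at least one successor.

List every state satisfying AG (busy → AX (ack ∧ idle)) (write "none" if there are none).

States satisfying busy → AX (ack ∧ idle): {Grant, Idle, Req, Release}.
States satisfying AG (busy → AX (ack ∧ idle)): {Release}.

{Release}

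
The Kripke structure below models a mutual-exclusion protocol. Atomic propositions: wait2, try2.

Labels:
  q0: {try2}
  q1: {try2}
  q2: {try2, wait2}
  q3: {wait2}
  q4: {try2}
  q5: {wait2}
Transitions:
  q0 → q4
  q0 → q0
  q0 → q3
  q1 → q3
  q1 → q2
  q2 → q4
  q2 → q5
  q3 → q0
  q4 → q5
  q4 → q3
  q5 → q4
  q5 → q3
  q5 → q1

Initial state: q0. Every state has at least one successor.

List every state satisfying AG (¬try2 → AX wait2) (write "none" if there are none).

States satisfying ¬try2 → AX wait2: {q0, q1, q2, q4}.
States satisfying AG (¬try2 → AX wait2): ∅.

none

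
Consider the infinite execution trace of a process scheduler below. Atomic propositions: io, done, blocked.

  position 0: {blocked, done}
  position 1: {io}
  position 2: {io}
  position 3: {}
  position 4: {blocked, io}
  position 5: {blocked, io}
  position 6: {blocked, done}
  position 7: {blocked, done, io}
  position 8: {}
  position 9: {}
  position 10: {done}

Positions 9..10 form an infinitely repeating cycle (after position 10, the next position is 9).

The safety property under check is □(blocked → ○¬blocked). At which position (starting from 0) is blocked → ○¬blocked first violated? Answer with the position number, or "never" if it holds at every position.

4

Check blocked → ○¬blocked at each position in order: 0 ✓, 1 ✓, 2 ✓, 3 ✓.
At position 4 the labels are {blocked, io} and the next position 5 has {blocked, io}, so blocked → ○¬blocked is false there. This is the first violation.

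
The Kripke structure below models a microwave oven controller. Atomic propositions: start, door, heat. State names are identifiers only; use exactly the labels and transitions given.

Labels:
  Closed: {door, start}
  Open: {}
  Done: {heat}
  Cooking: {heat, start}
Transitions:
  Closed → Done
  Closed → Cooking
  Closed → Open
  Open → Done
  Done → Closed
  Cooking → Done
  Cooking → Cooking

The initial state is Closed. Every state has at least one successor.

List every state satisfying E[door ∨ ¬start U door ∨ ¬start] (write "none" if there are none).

States satisfying door ∨ ¬start: {Closed, Open, Done}.
States satisfying E[door ∨ ¬start U door ∨ ¬start]: {Closed, Open, Done}.

{Closed, Open, Done}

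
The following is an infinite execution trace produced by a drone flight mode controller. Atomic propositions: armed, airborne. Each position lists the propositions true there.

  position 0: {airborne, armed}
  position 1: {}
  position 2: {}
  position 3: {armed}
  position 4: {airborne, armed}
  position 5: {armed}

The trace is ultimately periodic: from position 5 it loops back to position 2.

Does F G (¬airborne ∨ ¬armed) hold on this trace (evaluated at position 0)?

G (¬airborne ∨ ¬armed) is false at every position 0..5, so it never becomes true and F G (¬airborne ∨ ¬armed) fails.

Does not hold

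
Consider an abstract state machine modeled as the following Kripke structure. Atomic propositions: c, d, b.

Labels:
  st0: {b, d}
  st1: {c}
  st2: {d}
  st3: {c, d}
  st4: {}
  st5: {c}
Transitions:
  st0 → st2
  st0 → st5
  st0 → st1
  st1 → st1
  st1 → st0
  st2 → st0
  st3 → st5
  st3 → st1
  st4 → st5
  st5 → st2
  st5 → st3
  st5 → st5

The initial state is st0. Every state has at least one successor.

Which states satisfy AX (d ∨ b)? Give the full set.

{st2}

States satisfying d ∨ b: {st0, st2, st3}.
States satisfying AX (d ∨ b): {st2}.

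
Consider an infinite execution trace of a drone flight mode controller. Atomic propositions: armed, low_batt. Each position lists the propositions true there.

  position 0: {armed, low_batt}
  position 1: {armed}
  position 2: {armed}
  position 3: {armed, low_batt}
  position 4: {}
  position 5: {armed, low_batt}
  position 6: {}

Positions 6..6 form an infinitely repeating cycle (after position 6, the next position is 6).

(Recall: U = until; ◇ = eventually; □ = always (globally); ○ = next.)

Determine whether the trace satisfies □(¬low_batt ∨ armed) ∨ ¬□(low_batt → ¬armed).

¬low_batt ∨ armed holds at every position 0..6, and those are all positions ever visited, so □(¬low_batt ∨ armed) holds.
At position 0: □(¬low_batt ∨ armed) is true; ¬□(low_batt → ¬armed) is true; so □(¬low_batt ∨ armed) ∨ ¬□(low_batt → ¬armed) is true.

Holds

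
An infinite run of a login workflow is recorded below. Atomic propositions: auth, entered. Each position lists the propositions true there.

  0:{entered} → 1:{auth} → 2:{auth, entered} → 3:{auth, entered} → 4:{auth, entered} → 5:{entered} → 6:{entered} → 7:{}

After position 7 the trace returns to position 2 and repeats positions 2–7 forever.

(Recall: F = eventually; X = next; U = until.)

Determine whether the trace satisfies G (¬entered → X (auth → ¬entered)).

¬entered → X (auth → ¬entered) must hold at every position from 0 onward. It fails at position 1, so G (¬entered → X (auth → ¬entered)) is false.
Positions where ¬entered holds: 1, 7.
Check X (auth → ¬entered) at each: 1→fails, 7→fails.

No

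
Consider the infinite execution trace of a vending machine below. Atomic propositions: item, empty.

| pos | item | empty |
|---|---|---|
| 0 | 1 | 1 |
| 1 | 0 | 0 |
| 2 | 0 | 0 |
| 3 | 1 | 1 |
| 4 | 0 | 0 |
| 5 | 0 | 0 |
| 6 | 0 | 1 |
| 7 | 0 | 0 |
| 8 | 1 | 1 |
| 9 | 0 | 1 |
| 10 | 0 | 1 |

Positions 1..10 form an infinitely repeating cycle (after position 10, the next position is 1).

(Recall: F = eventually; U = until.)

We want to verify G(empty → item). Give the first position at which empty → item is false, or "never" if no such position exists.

Check empty → item at each position in order: 0 ✓, 1 ✓, 2 ✓, 3 ✓, 4 ✓, 5 ✓.
At position 6 the labels are {empty}, so empty → item is false there. This is the first violation.

6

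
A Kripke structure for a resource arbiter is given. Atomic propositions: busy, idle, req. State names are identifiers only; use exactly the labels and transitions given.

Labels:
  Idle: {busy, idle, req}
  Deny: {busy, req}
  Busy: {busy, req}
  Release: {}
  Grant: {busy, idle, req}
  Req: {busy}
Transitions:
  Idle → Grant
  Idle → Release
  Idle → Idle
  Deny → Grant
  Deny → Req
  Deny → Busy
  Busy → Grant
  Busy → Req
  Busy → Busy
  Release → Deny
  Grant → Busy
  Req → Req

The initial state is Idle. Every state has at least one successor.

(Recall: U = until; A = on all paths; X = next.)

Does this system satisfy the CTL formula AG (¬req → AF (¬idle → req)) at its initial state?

Violated

States satisfying ¬req → AF (¬idle → req): {Idle, Deny, Busy, Release, Grant}.
States satisfying AG (¬req → AF (¬idle → req)): ∅.
Req is reachable from Idle and violates ¬req → AF (¬idle → req), so AG fails at Idle.
Idle ∉ Sat(AG (¬req → AF (¬idle → req))).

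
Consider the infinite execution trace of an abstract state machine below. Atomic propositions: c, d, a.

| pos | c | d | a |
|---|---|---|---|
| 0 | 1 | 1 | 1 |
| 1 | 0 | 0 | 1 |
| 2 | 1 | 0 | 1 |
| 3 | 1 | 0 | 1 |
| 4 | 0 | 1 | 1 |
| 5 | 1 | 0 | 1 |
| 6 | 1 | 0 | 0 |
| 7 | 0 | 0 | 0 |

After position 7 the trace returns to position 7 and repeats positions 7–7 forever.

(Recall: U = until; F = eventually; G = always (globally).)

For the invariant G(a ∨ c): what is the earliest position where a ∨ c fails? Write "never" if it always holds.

7

Check a ∨ c at each position in order: 0 ✓, 1 ✓, 2 ✓, 3 ✓, 4 ✓, 5 ✓, 6 ✓.
At position 7 the labels are {}, so a ∨ c is false there. This is the first violation.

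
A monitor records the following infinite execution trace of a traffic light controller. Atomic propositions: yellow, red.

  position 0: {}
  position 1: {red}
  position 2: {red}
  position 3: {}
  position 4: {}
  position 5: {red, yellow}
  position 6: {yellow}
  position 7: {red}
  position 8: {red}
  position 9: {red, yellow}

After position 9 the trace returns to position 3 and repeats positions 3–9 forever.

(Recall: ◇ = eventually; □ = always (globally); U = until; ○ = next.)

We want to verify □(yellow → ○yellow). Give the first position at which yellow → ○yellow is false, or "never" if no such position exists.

6

Check yellow → ○yellow at each position in order: 0 ✓, 1 ✓, 2 ✓, 3 ✓, 4 ✓, 5 ✓.
At position 6 the labels are {yellow} and the next position 7 has {red}, so yellow → ○yellow is false there. This is the first violation.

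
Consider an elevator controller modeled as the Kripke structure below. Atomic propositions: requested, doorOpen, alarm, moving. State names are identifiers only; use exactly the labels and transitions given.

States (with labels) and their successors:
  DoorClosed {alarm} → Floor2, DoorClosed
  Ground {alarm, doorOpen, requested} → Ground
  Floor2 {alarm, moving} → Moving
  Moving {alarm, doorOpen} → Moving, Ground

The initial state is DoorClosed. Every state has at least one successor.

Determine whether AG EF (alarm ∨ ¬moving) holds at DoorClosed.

States satisfying EF (alarm ∨ ¬moving): {DoorClosed, Ground, Floor2, Moving}.
States satisfying AG EF (alarm ∨ ¬moving): {DoorClosed, Ground, Floor2, Moving}.
Every state reachable from DoorClosed satisfies EF (alarm ∨ ¬moving).
DoorClosed ∈ Sat(AG EF (alarm ∨ ¬moving)).

Yes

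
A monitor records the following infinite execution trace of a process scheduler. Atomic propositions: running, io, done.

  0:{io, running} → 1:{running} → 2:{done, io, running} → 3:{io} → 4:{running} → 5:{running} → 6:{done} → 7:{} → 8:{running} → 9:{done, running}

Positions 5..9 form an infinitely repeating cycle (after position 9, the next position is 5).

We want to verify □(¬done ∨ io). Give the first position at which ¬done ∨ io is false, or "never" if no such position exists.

6

Check ¬done ∨ io at each position in order: 0 ✓, 1 ✓, 2 ✓, 3 ✓, 4 ✓, 5 ✓.
At position 6 the labels are {done}, so ¬done ∨ io is false there. This is the first violation.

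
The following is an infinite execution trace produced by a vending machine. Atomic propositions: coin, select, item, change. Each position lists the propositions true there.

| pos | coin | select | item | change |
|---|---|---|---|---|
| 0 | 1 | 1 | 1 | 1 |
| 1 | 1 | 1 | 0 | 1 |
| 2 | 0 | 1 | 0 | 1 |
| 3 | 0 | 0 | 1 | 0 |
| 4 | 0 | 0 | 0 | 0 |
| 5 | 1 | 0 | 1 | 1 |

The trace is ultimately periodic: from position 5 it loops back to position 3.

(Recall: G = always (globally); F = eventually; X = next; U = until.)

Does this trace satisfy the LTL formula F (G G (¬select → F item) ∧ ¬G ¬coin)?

G G (¬select → F item) ∧ ¬G ¬coin holds at position 0, which is reachable from 0, so F (G G (¬select → F item) ∧ ¬G ¬coin) holds.

Satisfied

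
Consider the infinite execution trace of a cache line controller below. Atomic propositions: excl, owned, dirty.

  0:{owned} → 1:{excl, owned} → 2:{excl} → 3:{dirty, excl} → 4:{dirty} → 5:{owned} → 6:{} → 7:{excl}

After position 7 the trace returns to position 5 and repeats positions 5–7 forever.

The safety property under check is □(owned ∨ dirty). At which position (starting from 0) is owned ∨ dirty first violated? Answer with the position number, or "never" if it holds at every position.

2

Check owned ∨ dirty at each position in order: 0 ✓, 1 ✓.
At position 2 the labels are {excl}, so owned ∨ dirty is false there. This is the first violation.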